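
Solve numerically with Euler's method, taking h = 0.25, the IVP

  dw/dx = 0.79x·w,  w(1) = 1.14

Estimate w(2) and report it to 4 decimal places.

Euler: w_{n+1} = w_n + h·f(x_n, w_n).
x=1.000000, w=1.140000: f=0.900600 → w ← 1.140000 + 0.25·0.900600 = 1.365150
x=1.250000, w=1.365150: f=1.348086 → w ← 1.365150 + 0.25·1.348086 = 1.702171
x=1.500000, w=1.702171: f=2.017073 → w ← 1.702171 + 0.25·2.017073 = 2.206440
x=1.750000, w=2.206440: f=3.050403 → w ← 2.206440 + 0.25·3.050403 = 2.969040
w(2) ≈ 2.9690

2.9690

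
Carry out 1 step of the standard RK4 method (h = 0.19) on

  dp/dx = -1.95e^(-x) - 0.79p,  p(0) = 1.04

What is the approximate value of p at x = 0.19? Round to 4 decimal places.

0.5825

RK4: k1 = f(x_n, p_n); k2 = f(x_n + h/2, p_n + (h/2)·k1); k3 = f(x_n + h/2, p_n + (h/2)·k2); k4 = f(x_n + h, p_n + h·k3); p_{n+1} = p_n + (h/6)·(k1 + 2k2 + 2k3 + k4).
x=0.000000, p=1.040000:
  k1 = f(0.000000, 1.040000) = -2.771600
  k2 = f(0.095000, 0.776698) = -2.386869
  k3 = f(0.095000, 0.813247) = -2.415743
  k4 = f(0.190000, 0.581009) = -2.071567
  p ← 1.040000 + (0.19/6)·(k1 + 2k2 + 2k3 + k4) = 0.582468
p(0.19) ≈ 0.5825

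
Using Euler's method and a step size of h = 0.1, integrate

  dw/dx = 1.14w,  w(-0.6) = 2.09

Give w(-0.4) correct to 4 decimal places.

Euler: w_{n+1} = w_n + h·f(x_n, w_n).
x=-0.600000, w=2.090000: f=2.382600 → w ← 2.090000 + 0.1·2.382600 = 2.328260
x=-0.500000, w=2.328260: f=2.654216 → w ← 2.328260 + 0.1·2.654216 = 2.593682
w(-0.4) ≈ 2.5937

2.5937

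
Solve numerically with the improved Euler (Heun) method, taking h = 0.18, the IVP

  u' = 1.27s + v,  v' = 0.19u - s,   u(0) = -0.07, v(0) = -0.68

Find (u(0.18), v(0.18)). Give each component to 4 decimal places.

Heun on (u,v): k1 = f(s_n, state_n); k2 = f(s_n + h, state_n + h·k1); state_{n+1} = state_n + (h/2)·(k1 + k2).
0.000000: (-0.070000, -0.680000)
  k1 = (-0.680000, -0.013300)
  predictor → (-0.192400, -0.682394)
  k2 = (-0.453794, -0.216556)
  → (-0.172041, -0.700687)
(u(0.18), v(0.18)) ≈ (-0.1720, -0.7007)

-0.1720, -0.7007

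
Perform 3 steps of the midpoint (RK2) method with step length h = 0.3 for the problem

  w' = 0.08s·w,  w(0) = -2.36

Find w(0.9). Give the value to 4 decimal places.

Midpoint: k1 = f(s_n, w_n); k2 = f(s_n + h/2, w_n + (h/2)·k1); w_{n+1} = w_n + h·k2.
s=0.000000, w=-2.360000:
  k1 = f(0.000000, -2.360000) = 0.000000
  k2 = f(0.150000, -2.360000) = -0.028320
  w ← -2.360000 + 0.3·(-0.028320) = -2.368496
s=0.300000, w=-2.368496:
  k1 = f(0.300000, -2.368496) = -0.056844
  k2 = f(0.450000, -2.377023) = -0.085573
  w ← -2.368496 + 0.3·(-0.085573) = -2.394168
s=0.600000, w=-2.394168:
  k1 = f(0.600000, -2.394168) = -0.114920
  k2 = f(0.750000, -2.411406) = -0.144684
  w ← -2.394168 + 0.3·(-0.144684) = -2.437573
w(0.9) ≈ -2.4376

-2.4376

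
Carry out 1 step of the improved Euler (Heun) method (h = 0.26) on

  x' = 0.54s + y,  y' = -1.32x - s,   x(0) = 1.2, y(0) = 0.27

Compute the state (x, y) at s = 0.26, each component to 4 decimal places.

1.2349, -0.1877

Heun on (x,y): k1 = f(s_n, state_n); k2 = f(s_n + h, state_n + h·k1); state_{n+1} = state_n + (h/2)·(k1 + k2).
0.000000: (1.200000, 0.270000)
  k1 = (0.270000, -1.584000)
  predictor → (1.270200, -0.141840)
  k2 = (-0.001440, -1.936664)
  → (1.234913, -0.187686)
(x(0.26), y(0.26)) ≈ (1.2349, -0.1877)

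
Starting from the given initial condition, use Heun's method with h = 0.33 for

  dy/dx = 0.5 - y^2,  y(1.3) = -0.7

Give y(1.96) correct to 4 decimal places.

Heun: k1 = f(x_n, y_n); k2 = f(x_n + h, y_n + h·k1); y_{n+1} = y_n + (h/2)·(k1 + k2).
x=1.300000, y=-0.700000:
  k1 = f(1.300000, -0.700000) = 0.010000
  k2 = f(1.630000, -0.696700) = 0.014609
  y ← -0.700000 + (0.33/2)·(0.010000 + 0.014609) = -0.695939
x=1.630000, y=-0.695939:
  k1 = f(1.630000, -0.695939) = 0.015668
  k2 = f(1.960000, -0.690769) = 0.022838
  y ← -0.695939 + (0.33/2)·(0.015668 + 0.022838) = -0.689586
y(1.96) ≈ -0.6896

-0.6896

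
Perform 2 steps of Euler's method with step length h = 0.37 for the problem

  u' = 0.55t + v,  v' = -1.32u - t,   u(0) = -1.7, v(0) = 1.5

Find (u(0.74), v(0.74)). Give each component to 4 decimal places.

Euler on (u,v): u_{n+1} = u_n + h·u', v_{n+1} = v_n + h·v'.
0.000000: (-1.700000, 1.500000); f=(1.500000, 2.244000) → (-1.145000, 2.330280)
0.370000: (-1.145000, 2.330280); f=(2.533780, 1.141400) → (-0.207501, 2.752598)
(u(0.74), v(0.74)) ≈ (-0.2075, 2.7526)

-0.2075, 2.7526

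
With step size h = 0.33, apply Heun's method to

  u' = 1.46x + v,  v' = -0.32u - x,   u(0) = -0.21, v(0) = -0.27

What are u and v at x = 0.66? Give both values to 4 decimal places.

-0.0899, -0.4413

Heun on (u,v): k1 = f(x_n, state_n); k2 = f(x_n + h, state_n + h·k1); state_{n+1} = state_n + (h/2)·(k1 + k2).
0.000000: (-0.210000, -0.270000)
  k1 = (-0.270000, 0.067200)
  predictor → (-0.299100, -0.247824)
  k2 = (0.233976, -0.234288)
  → (-0.215944, -0.297570)
0.330000: (-0.215944, -0.297570)
  k1 = (0.184230, -0.260898)
  predictor → (-0.155148, -0.383666)
  k2 = (0.579934, -0.610353)
  → (-0.089857, -0.441326)
(u(0.66), v(0.66)) ≈ (-0.0899, -0.4413)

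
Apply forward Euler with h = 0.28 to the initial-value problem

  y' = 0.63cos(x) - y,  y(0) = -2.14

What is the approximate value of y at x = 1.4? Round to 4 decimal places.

Euler: y_{n+1} = y_n + h·f(x_n, y_n).
x=0.000000, y=-2.140000: f=2.770000 → y ← -2.140000 + 0.28·2.770000 = -1.364400
x=0.280000, y=-1.364400: f=1.969865 → y ← -1.364400 + 0.28·1.969865 = -0.812838
x=0.560000, y=-0.812838: f=1.346609 → y ← -0.812838 + 0.28·1.346609 = -0.435787
x=0.840000, y=-0.435787: f=0.856289 → y ← -0.435787 + 0.28·0.856289 = -0.196027
x=1.120000, y=-0.196027: f=0.470506 → y ← -0.196027 + 0.28·0.470506 = -0.064285
y(1.4) ≈ -0.0643

-0.0643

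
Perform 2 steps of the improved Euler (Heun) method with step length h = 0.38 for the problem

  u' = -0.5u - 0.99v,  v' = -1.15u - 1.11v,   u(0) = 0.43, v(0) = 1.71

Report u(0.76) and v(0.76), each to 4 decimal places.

-0.3507, 0.8792

Heun on (u,v): k1 = f(t_n, state_n); k2 = f(t_n + h, state_n + h·k1); state_{n+1} = state_n + (h/2)·(k1 + k2).
0.000000: (0.430000, 1.710000)
  k1 = (-1.907900, -2.392600)
  predictor → (-0.295002, 0.800812)
  k2 = (-0.645303, -0.549649)
  → (-0.055109, 1.150973)
0.380000: (-0.055109, 1.150973)
  k1 = (-1.111909, -1.214205)
  predictor → (-0.477634, 0.689575)
  k2 = (-0.443862, -0.216149)
  → (-0.350705, 0.879205)
(u(0.76), v(0.76)) ≈ (-0.3507, 0.8792)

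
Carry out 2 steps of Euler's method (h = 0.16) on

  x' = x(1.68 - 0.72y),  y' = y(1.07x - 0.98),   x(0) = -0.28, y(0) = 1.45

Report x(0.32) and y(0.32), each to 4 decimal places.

-0.3504, 0.9114

Euler on (x,y): x_{n+1} = x_n + h·x', y_{n+1} = y_n + h·y'.
0.000000: (-0.280000, 1.450000); f=(-0.178080, -1.855420) → (-0.308493, 1.153133)
0.160000: (-0.308493, 1.153133); f=(-0.262140, -1.510705) → (-0.350435, 0.911420)
(x(0.32), y(0.32)) ≈ (-0.3504, 0.9114)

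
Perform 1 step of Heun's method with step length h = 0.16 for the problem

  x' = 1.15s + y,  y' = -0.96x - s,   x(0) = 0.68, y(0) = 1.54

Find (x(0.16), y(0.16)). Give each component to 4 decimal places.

Heun on (x,y): k1 = f(s_n, state_n); k2 = f(s_n + h, state_n + h·k1); state_{n+1} = state_n + (h/2)·(k1 + k2).
0.000000: (0.680000, 1.540000)
  k1 = (1.540000, -0.652800)
  predictor → (0.926400, 1.435552)
  k2 = (1.619552, -1.049344)
  → (0.932764, 1.403828)
(x(0.16), y(0.16)) ≈ (0.9328, 1.4038)

0.9328, 1.4038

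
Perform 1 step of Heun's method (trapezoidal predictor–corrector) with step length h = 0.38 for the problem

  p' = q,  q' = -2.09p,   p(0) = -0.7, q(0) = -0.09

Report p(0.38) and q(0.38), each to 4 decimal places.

-0.6286, 0.4795

Heun on (p,q): k1 = f(t_n, state_n); k2 = f(t_n + h, state_n + h·k1); state_{n+1} = state_n + (h/2)·(k1 + k2).
0.000000: (-0.700000, -0.090000)
  k1 = (-0.090000, 1.463000)
  predictor → (-0.734200, 0.465940)
  k2 = (0.465940, 1.534478)
  → (-0.628571, 0.479521)
(p(0.38), q(0.38)) ≈ (-0.6286, 0.4795)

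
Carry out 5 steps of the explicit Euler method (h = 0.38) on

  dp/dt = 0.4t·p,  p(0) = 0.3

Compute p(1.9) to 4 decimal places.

0.5113

Euler: p_{n+1} = p_n + h·f(t_n, p_n).
t=0.000000, p=0.300000: f=0.000000 → p ← 0.300000 + 0.38·0.000000 = 0.300000
t=0.380000, p=0.300000: f=0.045600 → p ← 0.300000 + 0.38·0.045600 = 0.317328
t=0.760000, p=0.317328: f=0.096468 → p ← 0.317328 + 0.38·0.096468 = 0.353986
t=1.140000, p=0.353986: f=0.161417 → p ← 0.353986 + 0.38·0.161417 = 0.415324
t=1.520000, p=0.415324: f=0.252517 → p ← 0.415324 + 0.38·0.252517 = 0.511281
p(1.9) ≈ 0.5113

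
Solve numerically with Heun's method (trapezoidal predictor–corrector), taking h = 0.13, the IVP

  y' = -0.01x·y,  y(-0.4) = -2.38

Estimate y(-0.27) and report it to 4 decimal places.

Heun: k1 = f(x_n, y_n); k2 = f(x_n + h, y_n + h·k1); y_{n+1} = y_n + (h/2)·(k1 + k2).
x=-0.400000, y=-2.380000:
  k1 = f(-0.400000, -2.380000) = -0.009520
  k2 = f(-0.270000, -2.381238) = -0.006429
  y ← -2.380000 + (0.13/2)·(-0.009520 + (-0.006429)) = -2.381037
y(-0.27) ≈ -2.3810

-2.3810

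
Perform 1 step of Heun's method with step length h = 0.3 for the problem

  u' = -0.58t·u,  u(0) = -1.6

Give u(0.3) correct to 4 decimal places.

Heun: k1 = f(t_n, u_n); k2 = f(t_n + h, u_n + h·k1); u_{n+1} = u_n + (h/2)·(k1 + k2).
t=0.000000, u=-1.600000:
  k1 = f(0.000000, -1.600000) = 0.000000
  k2 = f(0.300000, -1.600000) = 0.278400
  u ← -1.600000 + (0.3/2)·(0.000000 + 0.278400) = -1.558240
u(0.3) ≈ -1.5582

-1.5582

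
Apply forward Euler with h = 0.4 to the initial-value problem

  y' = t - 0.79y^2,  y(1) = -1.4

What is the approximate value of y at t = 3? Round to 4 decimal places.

Euler: y_{n+1} = y_n + h·f(t_n, y_n).
t=1.000000, y=-1.400000: f=-0.548400 → y ← -1.400000 + 0.4·(-0.548400) = -1.619360
t=1.400000, y=-1.619360: f=-0.671638 → y ← -1.619360 + 0.4·(-0.671638) = -1.888015
t=1.800000, y=-1.888015: f=-1.016035 → y ← -1.888015 + 0.4·(-1.016035) = -2.294429
t=2.200000, y=-2.294429: f=-1.958881 → y ← -2.294429 + 0.4·(-1.958881) = -3.077982
t=2.600000, y=-3.077982: f=-4.884438 → y ← -3.077982 + 0.4·(-4.884438) = -5.031757
y(3) ≈ -5.0318

-5.0318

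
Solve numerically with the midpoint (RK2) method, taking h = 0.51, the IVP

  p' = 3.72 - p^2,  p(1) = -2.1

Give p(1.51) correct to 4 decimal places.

Midpoint: k1 = f(t_n, p_n); k2 = f(t_n + h/2, p_n + (h/2)·k1); p_{n+1} = p_n + h·k2.
t=1.000000, p=-2.100000:
  k1 = f(1.000000, -2.100000) = -0.690000
  k2 = f(1.255000, -2.275950) = -1.459948
  p ← -2.100000 + 0.51·(-1.459948) = -2.844574
p(1.51) ≈ -2.8446

-2.8446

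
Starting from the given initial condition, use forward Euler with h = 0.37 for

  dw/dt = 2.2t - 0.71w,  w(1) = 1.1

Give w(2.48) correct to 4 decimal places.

Euler: w_{n+1} = w_n + h·f(t_n, w_n).
t=1.000000, w=1.100000: f=1.419000 → w ← 1.100000 + 0.37·1.419000 = 1.625030
t=1.370000, w=1.625030: f=1.860229 → w ← 1.625030 + 0.37·1.860229 = 2.313315
t=1.740000, w=2.313315: f=2.185547 → w ← 2.313315 + 0.37·2.185547 = 3.121967
t=2.110000, w=3.121967: f=2.425404 → w ← 3.121967 + 0.37·2.425404 = 4.019366
w(2.48) ≈ 4.0194

4.0194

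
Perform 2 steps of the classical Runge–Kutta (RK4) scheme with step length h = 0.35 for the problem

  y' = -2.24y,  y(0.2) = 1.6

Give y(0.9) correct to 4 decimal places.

RK4: k1 = f(x_n, y_n); k2 = f(x_n + h/2, y_n + (h/2)·k1); k3 = f(x_n + h/2, y_n + (h/2)·k2); k4 = f(x_n + h, y_n + h·k3); y_{n+1} = y_n + (h/6)·(k1 + 2k2 + 2k3 + k4).
x=0.200000, y=1.600000:
  k1 = f(0.200000, 1.600000) = -3.584000
  k2 = f(0.375000, 0.972800) = -2.179072
  k3 = f(0.375000, 1.218662) = -2.729804
  k4 = f(0.550000, 0.644569) = -1.443834
  y ← 1.600000 + (0.35/6)·(k1 + 2k2 + 2k3 + k4) = 0.734008
x=0.550000, y=0.734008:
  k1 = f(0.550000, 0.734008) = -1.644177
  k2 = f(0.725000, 0.446277) = -0.999660
  k3 = f(0.725000, 0.559067) = -1.252310
  k4 = f(0.900000, 0.295699) = -0.662366
  y ← 0.734008 + (0.35/6)·(k1 + 2k2 + 2k3 + k4) = 0.336729
y(0.9) ≈ 0.3367

0.3367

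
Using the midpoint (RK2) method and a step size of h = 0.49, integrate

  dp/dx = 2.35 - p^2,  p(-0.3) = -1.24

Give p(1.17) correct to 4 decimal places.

1.1528

Midpoint: k1 = f(x_n, p_n); k2 = f(x_n + h/2, p_n + (h/2)·k1); p_{n+1} = p_n + h·k2.
x=-0.300000, p=-1.240000:
  k1 = f(-0.300000, -1.240000) = 0.812400
  k2 = f(-0.055000, -1.040962) = 1.266398
  p ← -1.240000 + 0.49·1.266398 = -0.619465
x=0.190000, p=-0.619465:
  k1 = f(0.190000, -0.619465) = 1.966263
  k2 = f(0.435000, -0.137730) = 2.331030
  p ← -0.619465 + 0.49·2.331030 = 0.522740
x=0.680000, p=0.522740:
  k1 = f(0.680000, 0.522740) = 2.076743
  k2 = f(0.925000, 1.031542) = 1.285921
  p ← 0.522740 + 0.49·1.285921 = 1.152841
p(1.17) ≈ 1.1528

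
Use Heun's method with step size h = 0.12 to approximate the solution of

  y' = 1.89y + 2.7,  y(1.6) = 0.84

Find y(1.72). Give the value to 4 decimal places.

1.4129

Heun: k1 = f(x_n, y_n); k2 = f(x_n + h, y_n + h·k1); y_{n+1} = y_n + (h/2)·(k1 + k2).
x=1.600000, y=0.840000:
  k1 = f(1.600000, 0.840000) = 4.287600
  k2 = f(1.720000, 1.354512) = 5.260028
  y ← 0.840000 + (0.12/2)·(4.287600 + 5.260028) = 1.412858
y(1.72) ≈ 1.4129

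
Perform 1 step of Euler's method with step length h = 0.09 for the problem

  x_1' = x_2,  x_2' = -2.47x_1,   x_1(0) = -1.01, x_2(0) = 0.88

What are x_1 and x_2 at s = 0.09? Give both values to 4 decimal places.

Euler on (x_1,x_2): x_1_{n+1} = x_1_n + h·x_1', x_2_{n+1} = x_2_n + h·x_2'.
0.000000: (-1.010000, 0.880000); f=(0.880000, 2.494700) → (-0.930800, 1.104523)
(x_1(0.09), x_2(0.09)) ≈ (-0.9308, 1.1045)

-0.9308, 1.1045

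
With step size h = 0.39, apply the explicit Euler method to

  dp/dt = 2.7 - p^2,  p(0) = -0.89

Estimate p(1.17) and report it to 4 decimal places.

1.6367

Euler: p_{n+1} = p_n + h·f(t_n, p_n).
t=0.000000, p=-0.890000: f=1.907900 → p ← -0.890000 + 0.39·1.907900 = -0.145919
t=0.390000, p=-0.145919: f=2.678708 → p ← -0.145919 + 0.39·2.678708 = 0.898777
t=0.780000, p=0.898777: f=1.892200 → p ← 0.898777 + 0.39·1.892200 = 1.636735
p(1.17) ≈ 1.6367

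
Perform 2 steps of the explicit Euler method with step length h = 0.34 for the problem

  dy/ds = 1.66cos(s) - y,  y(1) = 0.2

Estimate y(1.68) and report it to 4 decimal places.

0.4175

Euler: y_{n+1} = y_n + h·f(s_n, y_n).
s=1.000000, y=0.200000: f=0.696902 → y ← 0.200000 + 0.34·0.696902 = 0.436947
s=1.340000, y=0.436947: f=-0.057217 → y ← 0.436947 + 0.34·(-0.057217) = 0.417493
y(1.68) ≈ 0.4175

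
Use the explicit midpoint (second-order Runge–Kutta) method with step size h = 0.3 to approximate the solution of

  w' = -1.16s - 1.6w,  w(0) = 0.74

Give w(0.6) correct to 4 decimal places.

0.1339

Midpoint: k1 = f(s_n, w_n); k2 = f(s_n + h/2, w_n + (h/2)·k1); w_{n+1} = w_n + h·k2.
s=0.000000, w=0.740000:
  k1 = f(0.000000, 0.740000) = -1.184000
  k2 = f(0.150000, 0.562400) = -1.073840
  w ← 0.740000 + 0.3·(-1.073840) = 0.417848
s=0.300000, w=0.417848:
  k1 = f(0.300000, 0.417848) = -1.016557
  k2 = f(0.450000, 0.265364) = -0.946583
  w ← 0.417848 + 0.3·(-0.946583) = 0.133873
w(0.6) ≈ 0.1339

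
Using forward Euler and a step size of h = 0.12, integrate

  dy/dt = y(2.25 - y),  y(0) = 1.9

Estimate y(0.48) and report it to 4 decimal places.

Euler: y_{n+1} = y_n + h·f(t_n, y_n).
t=0.000000, y=1.900000: f=0.665000 → y ← 1.900000 + 0.12·0.665000 = 1.979800
t=0.120000, y=1.979800: f=0.534942 → y ← 1.979800 + 0.12·0.534942 = 2.043993
t=0.240000, y=2.043993: f=0.421077 → y ← 2.043993 + 0.12·0.421077 = 2.094522
t=0.360000, y=2.094522: f=0.325652 → y ← 2.094522 + 0.12·0.325652 = 2.133600
y(0.48) ≈ 2.1336

2.1336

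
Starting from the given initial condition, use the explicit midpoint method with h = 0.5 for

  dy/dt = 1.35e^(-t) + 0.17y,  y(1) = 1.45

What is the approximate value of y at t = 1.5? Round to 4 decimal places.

Midpoint: k1 = f(t_n, y_n); k2 = f(t_n + h/2, y_n + (h/2)·k1); y_{n+1} = y_n + h·k2.
t=1.000000, y=1.450000:
  k1 = f(1.000000, 1.450000) = 0.743137
  k2 = f(1.250000, 1.635784) = 0.664865
  y ← 1.450000 + 0.5·0.664865 = 1.782432
y(1.5) ≈ 1.7824

1.7824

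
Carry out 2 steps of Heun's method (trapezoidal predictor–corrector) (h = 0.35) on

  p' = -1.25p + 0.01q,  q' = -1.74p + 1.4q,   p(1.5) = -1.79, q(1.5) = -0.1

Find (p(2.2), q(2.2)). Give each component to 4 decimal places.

Heun on (p,q): k1 = f(t_n, state_n); k2 = f(t_n + h, state_n + h·k1); state_{n+1} = state_n + (h/2)·(k1 + k2).
1.500000: (-1.790000, -0.100000)
  k1 = (2.236500, 2.974600)
  predictor → (-1.007225, 0.941110)
  k2 = (1.268442, 3.070125)
  → (-1.176635, 0.957827)
1.850000: (-1.176635, 0.957827)
  k1 = (1.480372, 3.388303)
  predictor → (-0.658505, 2.143733)
  k2 = (0.844568, 4.147025)
  → (-0.769770, 2.276509)
(p(2.2), q(2.2)) ≈ (-0.7698, 2.2765)

-0.7698, 2.2765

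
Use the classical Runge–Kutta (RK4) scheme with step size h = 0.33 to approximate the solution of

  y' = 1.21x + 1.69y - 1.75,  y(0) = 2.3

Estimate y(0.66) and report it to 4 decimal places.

5.2866

RK4: k1 = f(x_n, y_n); k2 = f(x_n + h/2, y_n + (h/2)·k1); k3 = f(x_n + h/2, y_n + (h/2)·k2); k4 = f(x_n + h, y_n + h·k3); y_{n+1} = y_n + (h/6)·(k1 + 2k2 + 2k3 + k4).
x=0.000000, y=2.300000:
  k1 = f(0.000000, 2.300000) = 2.137000
  k2 = f(0.165000, 2.652605) = 2.932552
  k3 = f(0.165000, 2.783871) = 3.154392
  k4 = f(0.330000, 3.340949) = 4.295505
  y ← 2.300000 + (0.33/6)·(k1 + 2k2 + 2k3 + k4) = 3.323352
x=0.330000, y=3.323352:
  k1 = f(0.330000, 3.323352) = 4.265764
  k2 = f(0.495000, 4.027203) = 5.654923
  k3 = f(0.495000, 4.256414) = 6.042290
  k4 = f(0.660000, 5.317307) = 8.034849
  y ← 3.323352 + (0.33/6)·(k1 + 2k2 + 2k3 + k4) = 5.286579
y(0.66) ≈ 5.2866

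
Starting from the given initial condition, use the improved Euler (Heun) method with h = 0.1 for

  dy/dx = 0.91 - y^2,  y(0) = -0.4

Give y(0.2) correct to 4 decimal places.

-0.2394

Heun: k1 = f(x_n, y_n); k2 = f(x_n + h, y_n + h·k1); y_{n+1} = y_n + (h/2)·(k1 + k2).
x=0.000000, y=-0.400000:
  k1 = f(0.000000, -0.400000) = 0.750000
  k2 = f(0.100000, -0.325000) = 0.804375
  y ← -0.400000 + (0.1/2)·(0.750000 + 0.804375) = -0.322281
x=0.100000, y=-0.322281:
  k1 = f(0.100000, -0.322281) = 0.806135
  k2 = f(0.200000, -0.241668) = 0.851597
  y ← -0.322281 + (0.1/2)·(0.806135 + 0.851597) = -0.239395
y(0.2) ≈ -0.2394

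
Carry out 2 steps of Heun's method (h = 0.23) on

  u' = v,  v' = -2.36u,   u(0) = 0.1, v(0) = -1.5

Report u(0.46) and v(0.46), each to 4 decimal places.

Heun on (u,v): k1 = f(s_n, state_n); k2 = f(s_n + h, state_n + h·k1); state_{n+1} = state_n + (h/2)·(k1 + k2).
0.000000: (0.100000, -1.500000)
  k1 = (-1.500000, -0.236000)
  predictor → (-0.245000, -1.554280)
  k2 = (-1.554280, 0.578200)
  → (-0.251242, -1.460647)
0.230000: (-0.251242, -1.460647)
  k1 = (-1.460647, 0.592932)
  predictor → (-0.587191, -1.324273)
  k2 = (-1.324273, 1.385771)
  → (-0.571508, -1.233096)
(u(0.46), v(0.46)) ≈ (-0.5715, -1.2331)

-0.5715, -1.2331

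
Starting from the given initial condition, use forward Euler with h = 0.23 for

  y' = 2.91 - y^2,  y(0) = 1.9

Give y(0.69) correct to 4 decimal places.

1.7073

Euler: y_{n+1} = y_n + h·f(t_n, y_n).
t=0.000000, y=1.900000: f=-0.700000 → y ← 1.900000 + 0.23·(-0.700000) = 1.739000
t=0.230000, y=1.739000: f=-0.114121 → y ← 1.739000 + 0.23·(-0.114121) = 1.712752
t=0.460000, y=1.712752: f=-0.023520 → y ← 1.712752 + 0.23·(-0.023520) = 1.707343
y(0.69) ≈ 1.7073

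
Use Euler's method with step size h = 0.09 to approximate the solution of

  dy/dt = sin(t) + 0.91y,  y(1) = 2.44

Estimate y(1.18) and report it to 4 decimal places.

Euler: y_{n+1} = y_n + h·f(t_n, y_n).
t=1.000000, y=2.440000: f=3.061871 → y ← 2.440000 + 0.09·3.061871 = 2.715568
t=1.090000, y=2.715568: f=3.357794 → y ← 2.715568 + 0.09·3.357794 = 3.017770
y(1.18) ≈ 3.0178

3.0178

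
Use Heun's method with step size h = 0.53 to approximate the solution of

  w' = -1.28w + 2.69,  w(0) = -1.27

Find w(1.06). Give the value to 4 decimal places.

Heun: k1 = f(x_n, w_n); k2 = f(x_n + h, w_n + h·k1); w_{n+1} = w_n + (h/2)·(k1 + k2).
x=0.000000, w=-1.270000:
  k1 = f(0.000000, -1.270000) = 4.315600
  k2 = f(0.530000, 1.017268) = 1.387897
  w ← -1.270000 + (0.53/2)·(4.315600 + 1.387897) = 0.241427
x=0.530000, w=0.241427:
  k1 = f(0.530000, 0.241427) = 2.380974
  k2 = f(1.060000, 1.503343) = 0.765721
  w ← 0.241427 + (0.53/2)·(2.380974 + 0.765721) = 1.075301
w(1.06) ≈ 1.0753

1.0753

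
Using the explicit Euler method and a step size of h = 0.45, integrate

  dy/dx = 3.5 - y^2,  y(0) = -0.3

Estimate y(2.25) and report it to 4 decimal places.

Euler: y_{n+1} = y_n + h·f(x_n, y_n).
x=0.000000, y=-0.300000: f=3.410000 → y ← -0.300000 + 0.45·3.410000 = 1.234500
x=0.450000, y=1.234500: f=1.976010 → y ← 1.234500 + 0.45·1.976010 = 2.123704
x=0.900000, y=2.123704: f=-1.010120 → y ← 2.123704 + 0.45·(-1.010120) = 1.669150
x=1.350000, y=1.669150: f=0.713937 → y ← 1.669150 + 0.45·0.713937 = 1.990422
x=1.800000, y=1.990422: f=-0.461780 → y ← 1.990422 + 0.45·(-0.461780) = 1.782621
y(2.25) ≈ 1.7826

1.7826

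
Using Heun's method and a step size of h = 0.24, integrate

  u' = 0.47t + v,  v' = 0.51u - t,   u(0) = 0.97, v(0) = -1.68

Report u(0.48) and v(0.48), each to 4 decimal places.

Heun on (u,v): k1 = f(t_n, state_n); k2 = f(t_n + h, state_n + h·k1); state_{n+1} = state_n + (h/2)·(k1 + k2).
0.000000: (0.970000, -1.680000)
  k1 = (-1.680000, 0.494700)
  predictor → (0.566800, -1.561272)
  k2 = (-1.448472, 0.049068)
  → (0.594583, -1.614748)
0.240000: (0.594583, -1.614748)
  k1 = (-1.501948, 0.063238)
  predictor → (0.234116, -1.599571)
  k2 = (-1.373971, -0.360601)
  → (0.249473, -1.650431)
(u(0.48), v(0.48)) ≈ (0.2495, -1.6504)

0.2495, -1.6504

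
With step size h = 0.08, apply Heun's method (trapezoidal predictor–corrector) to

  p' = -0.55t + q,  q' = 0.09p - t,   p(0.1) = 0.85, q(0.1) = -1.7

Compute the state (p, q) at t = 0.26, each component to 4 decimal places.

0.5613, -1.7186

Heun on (p,q): k1 = f(t_n, state_n); k2 = f(t_n + h, state_n + h·k1); state_{n+1} = state_n + (h/2)·(k1 + k2).
0.100000: (0.850000, -1.700000)
  k1 = (-1.755000, -0.023500)
  predictor → (0.709600, -1.701880)
  k2 = (-1.800880, -0.116136)
  → (0.707765, -1.705585)
0.180000: (0.707765, -1.705585)
  k1 = (-1.804585, -0.116301)
  predictor → (0.563398, -1.714890)
  k2 = (-1.857890, -0.209294)
  → (0.561266, -1.718609)
(p(0.26), q(0.26)) ≈ (0.5613, -1.7186)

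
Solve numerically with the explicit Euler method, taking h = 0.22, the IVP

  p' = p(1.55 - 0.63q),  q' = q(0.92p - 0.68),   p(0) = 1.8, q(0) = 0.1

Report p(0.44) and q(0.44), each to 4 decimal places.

Euler on (p,q): p_{n+1} = p_n + h·p', q_{n+1} = q_n + h·q'.
0.000000: (1.800000, 0.100000); f=(2.676600, 0.097600) → (2.388852, 0.121472)
0.220000: (2.388852, 0.121472); f=(3.519908, 0.184363) → (3.163232, 0.162032)
(p(0.44), q(0.44)) ≈ (3.1632, 0.1620)

3.1632, 0.1620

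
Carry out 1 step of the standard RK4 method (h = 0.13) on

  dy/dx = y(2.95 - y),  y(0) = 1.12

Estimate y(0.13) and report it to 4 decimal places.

RK4: k1 = f(x_n, y_n); k2 = f(x_n + h/2, y_n + (h/2)·k1); k3 = f(x_n + h/2, y_n + (h/2)·k2); k4 = f(x_n + h, y_n + h·k3); y_{n+1} = y_n + (h/6)·(k1 + 2k2 + 2k3 + k4).
x=0.000000, y=1.120000:
  k1 = f(0.000000, 1.120000) = 2.049600
  k2 = f(0.065000, 1.253224) = 2.126440
  k3 = f(0.065000, 1.258219) = 2.128631
  k4 = f(0.130000, 1.396722) = 2.169498
  y ← 1.120000 + (0.13/6)·(k1 + 2k2 + 2k3 + k4) = 1.395800
y(0.13) ≈ 1.3958

1.3958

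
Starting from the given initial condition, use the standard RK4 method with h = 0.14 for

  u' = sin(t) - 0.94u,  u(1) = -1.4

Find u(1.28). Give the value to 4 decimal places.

RK4: k1 = f(t_n, u_n); k2 = f(t_n + h/2, u_n + (h/2)·k1); k3 = f(t_n + h/2, u_n + (h/2)·k2); k4 = f(t_n + h, u_n + h·k3); u_{n+1} = u_n + (h/6)·(k1 + 2k2 + 2k3 + k4).
t=1.000000, u=-1.400000:
  k1 = f(1.000000, -1.400000) = 2.157471
  k2 = f(1.070000, -1.248977) = 2.051239
  k3 = f(1.070000, -1.256413) = 2.058229
  k4 = f(1.140000, -1.111848) = 1.953771
  u ← -1.400000 + (0.14/6)·(k1 + 2k2 + 2k3 + k4) = -1.112296
t=1.140000, u=-1.112296:
  k1 = f(1.140000, -1.112296) = 1.954192
  k2 = f(1.210000, -0.975502) = 1.852588
  k3 = f(1.210000, -0.982615) = 1.859274
  k4 = f(1.280000, -0.851998) = 1.758894
  u ← -1.112296 + (0.14/6)·(k1 + 2k2 + 2k3 + k4) = -0.852437
u(1.28) ≈ -0.8524

-0.8524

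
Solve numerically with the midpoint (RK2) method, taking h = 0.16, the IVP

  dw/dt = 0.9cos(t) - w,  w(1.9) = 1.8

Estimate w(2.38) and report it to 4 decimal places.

0.9269

Midpoint: k1 = f(t_n, w_n); k2 = f(t_n + h/2, w_n + (h/2)·k1); w_{n+1} = w_n + h·k2.
t=1.900000, w=1.800000:
  k1 = f(1.900000, 1.800000) = -2.090961
  k2 = f(1.980000, 1.632723) = -1.990814
  w ← 1.800000 + 0.16·(-1.990814) = 1.481470
t=2.060000, w=1.481470:
  k1 = f(2.060000, 1.481470) = -1.904401
  k2 = f(2.140000, 1.329118) = -1.814183
  w ← 1.481470 + 0.16·(-1.814183) = 1.191200
t=2.220000, w=1.191200:
  k1 = f(2.220000, 1.191200) = -1.735298
  k2 = f(2.300000, 1.052377) = -1.652025
  w ← 1.191200 + 0.16·(-1.652025) = 0.926876
w(2.38) ≈ 0.9269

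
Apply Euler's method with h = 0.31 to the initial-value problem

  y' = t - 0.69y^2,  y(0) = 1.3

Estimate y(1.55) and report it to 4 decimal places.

1.1739

Euler: y_{n+1} = y_n + h·f(t_n, y_n).
t=0.000000, y=1.300000: f=-1.166100 → y ← 1.300000 + 0.31·(-1.166100) = 0.938509
t=0.310000, y=0.938509: f=-0.297751 → y ← 0.938509 + 0.31·(-0.297751) = 0.846206
t=0.620000, y=0.846206: f=0.125915 → y ← 0.846206 + 0.31·0.125915 = 0.885240
t=0.930000, y=0.885240: f=0.389282 → y ← 0.885240 + 0.31·0.389282 = 1.005917
t=1.240000, y=1.005917: f=0.541810 → y ← 1.005917 + 0.31·0.541810 = 1.173878
y(1.55) ≈ 1.1739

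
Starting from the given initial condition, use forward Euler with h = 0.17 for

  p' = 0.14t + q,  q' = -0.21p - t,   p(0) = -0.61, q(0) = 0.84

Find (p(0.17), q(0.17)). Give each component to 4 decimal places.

Euler on (p,q): p_{n+1} = p_n + h·p', q_{n+1} = q_n + h·q'.
0.000000: (-0.610000, 0.840000); f=(0.840000, 0.128100) → (-0.467200, 0.861777)
(p(0.17), q(0.17)) ≈ (-0.4672, 0.8618)

-0.4672, 0.8618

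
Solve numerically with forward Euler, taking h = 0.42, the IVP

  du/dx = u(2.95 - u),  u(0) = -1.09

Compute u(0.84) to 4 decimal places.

-10.2107

Euler: u_{n+1} = u_n + h·f(x_n, u_n).
x=0.000000, u=-1.090000: f=-4.403600 → u ← -1.090000 + 0.42·(-4.403600) = -2.939512
x=0.420000, u=-2.939512: f=-17.312291 → u ← -2.939512 + 0.42·(-17.312291) = -10.210674
u(0.84) ≈ -10.2107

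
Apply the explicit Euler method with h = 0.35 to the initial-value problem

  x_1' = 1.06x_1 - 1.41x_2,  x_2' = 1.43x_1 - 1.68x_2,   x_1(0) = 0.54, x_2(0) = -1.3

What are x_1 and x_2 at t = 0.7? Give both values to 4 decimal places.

2.0255, 0.5823

Euler on (x_1,x_2): x_1_{n+1} = x_1_n + h·x_1', x_2_{n+1} = x_2_n + h·x_2'.
0.000000: (0.540000, -1.300000); f=(2.405400, 2.956200) → (1.381890, -0.265330)
0.350000: (1.381890, -0.265330); f=(1.838919, 2.421857) → (2.025512, 0.582320)
(x_1(0.7), x_2(0.7)) ≈ (2.0255, 0.5823)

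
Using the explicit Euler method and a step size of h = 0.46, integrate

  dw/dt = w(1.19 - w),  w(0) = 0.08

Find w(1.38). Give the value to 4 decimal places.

Euler: w_{n+1} = w_n + h·f(t_n, w_n).
t=0.000000, w=0.080000: f=0.088800 → w ← 0.080000 + 0.46·0.088800 = 0.120848
t=0.460000, w=0.120848: f=0.129205 → w ← 0.120848 + 0.46·0.129205 = 0.180282
t=0.920000, w=0.180282: f=0.182034 → w ← 0.180282 + 0.46·0.182034 = 0.264018
w(1.38) ≈ 0.2640

0.2640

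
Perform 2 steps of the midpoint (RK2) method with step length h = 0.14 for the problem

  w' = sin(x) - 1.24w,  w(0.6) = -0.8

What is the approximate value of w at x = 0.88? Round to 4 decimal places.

-0.4059

Midpoint: k1 = f(x_n, w_n); k2 = f(x_n + h/2, w_n + (h/2)·k1); w_{n+1} = w_n + h·k2.
x=0.600000, w=-0.800000:
  k1 = f(0.600000, -0.800000) = 1.556642
  k2 = f(0.670000, -0.691035) = 1.477869
  w ← -0.800000 + 0.14·1.477869 = -0.593098
x=0.740000, w=-0.593098:
  k1 = f(0.740000, -0.593098) = 1.409730
  k2 = f(0.810000, -0.494417) = 1.337364
  w ← -0.593098 + 0.14·1.337364 = -0.405867
w(0.88) ≈ -0.4059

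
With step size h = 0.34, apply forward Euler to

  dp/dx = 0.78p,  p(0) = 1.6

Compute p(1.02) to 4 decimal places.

3.2404

Euler: p_{n+1} = p_n + h·f(x_n, p_n).
x=0.000000, p=1.600000: f=1.248000 → p ← 1.600000 + 0.34·1.248000 = 2.024320
x=0.340000, p=2.024320: f=1.578970 → p ← 2.024320 + 0.34·1.578970 = 2.561170
x=0.680000, p=2.561170: f=1.997712 → p ← 2.561170 + 0.34·1.997712 = 3.240392
p(1.02) ≈ 3.2404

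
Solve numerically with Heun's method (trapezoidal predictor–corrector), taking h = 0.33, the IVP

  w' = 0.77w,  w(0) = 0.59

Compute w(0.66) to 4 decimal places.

Heun: k1 = f(t_n, w_n); k2 = f(t_n + h, w_n + h·k1); w_{n+1} = w_n + (h/2)·(k1 + k2).
t=0.000000, w=0.590000:
  k1 = f(0.000000, 0.590000) = 0.454300
  k2 = f(0.330000, 0.739919) = 0.569738
  w ← 0.590000 + (0.33/2)·(0.454300 + 0.569738) = 0.758966
t=0.330000, w=0.758966:
  k1 = f(0.330000, 0.758966) = 0.584404
  k2 = f(0.660000, 0.951820) = 0.732901
  w ← 0.758966 + (0.33/2)·(0.584404 + 0.732901) = 0.976322
w(0.66) ≈ 0.9763

0.9763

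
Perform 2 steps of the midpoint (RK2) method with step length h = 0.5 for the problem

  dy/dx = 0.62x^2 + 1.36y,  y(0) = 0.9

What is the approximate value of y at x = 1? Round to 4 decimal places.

3.5252

Midpoint: k1 = f(x_n, y_n); k2 = f(x_n + h/2, y_n + (h/2)·k1); y_{n+1} = y_n + h·k2.
x=0.000000, y=0.900000:
  k1 = f(0.000000, 0.900000) = 1.224000
  k2 = f(0.250000, 1.206000) = 1.678910
  y ← 0.900000 + 0.5·1.678910 = 1.739455
x=0.500000, y=1.739455:
  k1 = f(0.500000, 1.739455) = 2.520659
  k2 = f(0.750000, 2.369620) = 3.571433
  y ← 1.739455 + 0.5·3.571433 = 3.525171
y(1) ≈ 3.5252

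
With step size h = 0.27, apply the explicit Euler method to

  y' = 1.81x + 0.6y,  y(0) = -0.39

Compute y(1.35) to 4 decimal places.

Euler: y_{n+1} = y_n + h·f(x_n, y_n).
x=0.000000, y=-0.390000: f=-0.234000 → y ← -0.390000 + 0.27·(-0.234000) = -0.453180
x=0.270000, y=-0.453180: f=0.216792 → y ← -0.453180 + 0.27·0.216792 = -0.394646
x=0.540000, y=-0.394646: f=0.740612 → y ← -0.394646 + 0.27·0.740612 = -0.194681
x=0.810000, y=-0.194681: f=1.349291 → y ← -0.194681 + 0.27·1.349291 = 0.169628
x=1.080000, y=0.169628: f=2.056577 → y ← 0.169628 + 0.27·2.056577 = 0.724904
y(1.35) ≈ 0.7249

0.7249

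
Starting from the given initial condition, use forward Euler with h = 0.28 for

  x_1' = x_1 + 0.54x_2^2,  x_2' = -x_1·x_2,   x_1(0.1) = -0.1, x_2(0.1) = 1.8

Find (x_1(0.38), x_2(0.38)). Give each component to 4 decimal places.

0.3619, 1.8504

Euler on (x_1,x_2): x_1_{n+1} = x_1_n + h·x_1', x_2_{n+1} = x_2_n + h·x_2'.
0.100000: (-0.100000, 1.800000); f=(1.649600, 0.180000) → (0.361888, 1.850400)
(x_1(0.38), x_2(0.38)) ≈ (0.3619, 1.8504)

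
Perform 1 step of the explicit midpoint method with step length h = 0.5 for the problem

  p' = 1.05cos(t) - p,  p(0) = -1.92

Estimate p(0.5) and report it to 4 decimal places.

-0.8226

Midpoint: k1 = f(t_n, p_n); k2 = f(t_n + h/2, p_n + (h/2)·k1); p_{n+1} = p_n + h·k2.
t=0.000000, p=-1.920000:
  k1 = f(0.000000, -1.920000) = 2.970000
  k2 = f(0.250000, -1.177500) = 2.194858
  p ← -1.920000 + 0.5·2.194858 = -0.822571
p(0.5) ≈ -0.8226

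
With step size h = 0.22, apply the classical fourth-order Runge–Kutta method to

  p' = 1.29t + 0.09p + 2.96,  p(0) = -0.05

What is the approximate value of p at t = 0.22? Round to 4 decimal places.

0.6381

RK4: k1 = f(t_n, p_n); k2 = f(t_n + h/2, p_n + (h/2)·k1); k3 = f(t_n + h/2, p_n + (h/2)·k2); k4 = f(t_n + h, p_n + h·k3); p_{n+1} = p_n + (h/6)·(k1 + 2k2 + 2k3 + k4).
t=0.000000, p=-0.050000:
  k1 = f(0.000000, -0.050000) = 2.955500
  k2 = f(0.110000, 0.275105) = 3.126659
  k3 = f(0.110000, 0.293933) = 3.128354
  k4 = f(0.220000, 0.638238) = 3.301241
  p ← -0.050000 + (0.22/6)·(k1 + 2k2 + 2k3 + k4) = 0.638115
p(0.22) ≈ 0.6381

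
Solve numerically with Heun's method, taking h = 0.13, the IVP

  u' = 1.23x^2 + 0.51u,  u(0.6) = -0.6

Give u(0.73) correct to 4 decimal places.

Heun: k1 = f(x_n, u_n); k2 = f(x_n + h, u_n + h·k1); u_{n+1} = u_n + (h/2)·(k1 + k2).
x=0.600000, u=-0.600000:
  k1 = f(0.600000, -0.600000) = 0.136800
  k2 = f(0.730000, -0.582216) = 0.358537
  u ← -0.600000 + (0.13/2)·(0.136800 + 0.358537) = -0.567803
u(0.73) ≈ -0.5678

-0.5678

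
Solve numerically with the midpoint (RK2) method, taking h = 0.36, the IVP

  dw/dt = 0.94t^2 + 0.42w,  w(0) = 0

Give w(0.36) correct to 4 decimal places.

Midpoint: k1 = f(t_n, w_n); k2 = f(t_n + h/2, w_n + (h/2)·k1); w_{n+1} = w_n + h·k2.
t=0.000000, w=0.000000:
  k1 = f(0.000000, 0.000000) = 0.000000
  k2 = f(0.180000, 0.000000) = 0.030456
  w ← 0.000000 + 0.36·0.030456 = 0.010964
w(0.36) ≈ 0.0110

0.0110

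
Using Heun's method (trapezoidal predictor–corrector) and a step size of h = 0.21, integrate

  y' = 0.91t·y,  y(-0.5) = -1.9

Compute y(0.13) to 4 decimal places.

-1.7079

Heun: k1 = f(t_n, y_n); k2 = f(t_n + h, y_n + h·k1); y_{n+1} = y_n + (h/2)·(k1 + k2).
t=-0.500000, y=-1.900000:
  k1 = f(-0.500000, -1.900000) = 0.864500
  k2 = f(-0.290000, -1.718455) = 0.453500
  y ← -1.900000 + (0.21/2)·(0.864500 + 0.453500) = -1.761610
t=-0.290000, y=-1.761610:
  k1 = f(-0.290000, -1.761610) = 0.464889
  k2 = f(-0.080000, -1.663983) = 0.121138
  y ← -1.761610 + (0.21/2)·(0.464889 + 0.121138) = -1.700077
t=-0.080000, y=-1.700077:
  k1 = f(-0.080000, -1.700077) = 0.123766
  k2 = f(0.130000, -1.674086) = -0.198044
  y ← -1.700077 + (0.21/2)·(0.123766 + (-0.198044)) = -1.707876
y(0.13) ≈ -1.7079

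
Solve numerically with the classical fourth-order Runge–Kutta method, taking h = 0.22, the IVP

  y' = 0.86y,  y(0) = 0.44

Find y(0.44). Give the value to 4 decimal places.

0.6424

RK4: k1 = f(t_n, y_n); k2 = f(t_n + h/2, y_n + (h/2)·k1); k3 = f(t_n + h/2, y_n + (h/2)·k2); k4 = f(t_n + h, y_n + h·k3); y_{n+1} = y_n + (h/6)·(k1 + 2k2 + 2k3 + k4).
t=0.000000, y=0.440000:
  k1 = f(0.000000, 0.440000) = 0.378400
  k2 = f(0.110000, 0.481624) = 0.414197
  k3 = f(0.110000, 0.485562) = 0.417583
  k4 = f(0.220000, 0.531868) = 0.457407
  y ← 0.440000 + (0.22/6)·(k1 + 2k2 + 2k3 + k4) = 0.531643
t=0.220000, y=0.531643:
  k1 = f(0.220000, 0.531643) = 0.457213
  k2 = f(0.330000, 0.581937) = 0.500466
  k3 = f(0.330000, 0.586695) = 0.504557
  k4 = f(0.440000, 0.642646) = 0.552676
  y ← 0.531643 + (0.22/6)·(k1 + 2k2 + 2k3 + k4) = 0.642374
y(0.44) ≈ 0.6424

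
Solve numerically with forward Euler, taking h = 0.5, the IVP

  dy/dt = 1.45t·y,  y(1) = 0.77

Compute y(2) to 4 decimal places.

Euler: y_{n+1} = y_n + h·f(t_n, y_n).
t=1.000000, y=0.770000: f=1.116500 → y ← 0.770000 + 0.5·1.116500 = 1.328250
t=1.500000, y=1.328250: f=2.888944 → y ← 1.328250 + 0.5·2.888944 = 2.772722
y(2) ≈ 2.7727

2.7727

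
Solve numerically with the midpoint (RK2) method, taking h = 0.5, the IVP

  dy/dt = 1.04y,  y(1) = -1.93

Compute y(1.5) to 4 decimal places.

-3.1945

Midpoint: k1 = f(t_n, y_n); k2 = f(t_n + h/2, y_n + (h/2)·k1); y_{n+1} = y_n + h·k2.
t=1.000000, y=-1.930000:
  k1 = f(1.000000, -1.930000) = -2.007200
  k2 = f(1.250000, -2.431800) = -2.529072
  y ← -1.930000 + 0.5·(-2.529072) = -3.194536
y(1.5) ≈ -3.1945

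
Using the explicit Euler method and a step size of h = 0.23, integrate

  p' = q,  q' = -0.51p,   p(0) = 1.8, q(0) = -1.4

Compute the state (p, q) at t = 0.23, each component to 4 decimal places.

1.4780, -1.6111

Euler on (p,q): p_{n+1} = p_n + h·p', q_{n+1} = q_n + h·q'.
0.000000: (1.800000, -1.400000); f=(-1.400000, -0.918000) → (1.478000, -1.611140)
(p(0.23), q(0.23)) ≈ (1.4780, -1.6111)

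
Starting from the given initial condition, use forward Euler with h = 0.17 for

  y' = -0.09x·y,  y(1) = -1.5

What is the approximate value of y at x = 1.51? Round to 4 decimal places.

Euler: y_{n+1} = y_n + h·f(x_n, y_n).
x=1.000000, y=-1.500000: f=0.135000 → y ← -1.500000 + 0.17·0.135000 = -1.477050
x=1.170000, y=-1.477050: f=0.155533 → y ← -1.477050 + 0.17·0.155533 = -1.450609
x=1.340000, y=-1.450609: f=0.174943 → y ← -1.450609 + 0.17·0.174943 = -1.420869
y(1.51) ≈ -1.4209

-1.4209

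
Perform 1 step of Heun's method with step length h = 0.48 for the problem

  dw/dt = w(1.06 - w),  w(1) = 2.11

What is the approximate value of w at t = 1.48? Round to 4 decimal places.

Heun: k1 = f(t_n, w_n); k2 = f(t_n + h, w_n + h·k1); w_{n+1} = w_n + (h/2)·(k1 + k2).
t=1.000000, w=2.110000:
  k1 = f(1.000000, 2.110000) = -2.215500
  k2 = f(1.480000, 1.046560) = 0.014066
  w ← 2.110000 + (0.48/2)·(-2.215500 + 0.014066) = 1.581656
w(1.48) ≈ 1.5817

1.5817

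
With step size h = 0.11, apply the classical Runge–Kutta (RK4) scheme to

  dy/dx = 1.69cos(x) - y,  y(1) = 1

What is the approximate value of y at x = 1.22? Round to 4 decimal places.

RK4: k1 = f(x_n, y_n); k2 = f(x_n + h/2, y_n + (h/2)·k1); k3 = f(x_n + h/2, y_n + (h/2)·k2); k4 = f(x_n + h, y_n + h·k3); y_{n+1} = y_n + (h/6)·(k1 + 2k2 + 2k3 + k4).
x=1.000000, y=1.000000:
  k1 = f(1.000000, 1.000000) = -0.086889
  k2 = f(1.055000, 0.995221) = -0.161666
  k3 = f(1.055000, 0.991108) = -0.157553
  k4 = f(1.110000, 0.982669) = -0.231191
  y ← 1.000000 + (0.11/6)·(k1 + 2k2 + 2k3 + k4) = 0.982464
x=1.110000, y=0.982464:
  k1 = f(1.110000, 0.982464) = -0.230986
  k2 = f(1.165000, 0.969760) = -0.302631
  k3 = f(1.165000, 0.965819) = -0.298691
  k4 = f(1.220000, 0.949608) = -0.368847
  y ← 0.982464 + (0.11/6)·(k1 + 2k2 + 2k3 + k4) = 0.949418
y(1.22) ≈ 0.9494

0.9494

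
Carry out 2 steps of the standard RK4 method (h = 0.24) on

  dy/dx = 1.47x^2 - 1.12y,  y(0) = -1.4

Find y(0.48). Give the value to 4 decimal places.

-0.7702

RK4: k1 = f(x_n, y_n); k2 = f(x_n + h/2, y_n + (h/2)·k1); k3 = f(x_n + h/2, y_n + (h/2)·k2); k4 = f(x_n + h, y_n + h·k3); y_{n+1} = y_n + (h/6)·(k1 + 2k2 + 2k3 + k4).
x=0.000000, y=-1.400000:
  k1 = f(0.000000, -1.400000) = 1.568000
  k2 = f(0.120000, -1.211840) = 1.378429
  k3 = f(0.120000, -1.234589) = 1.403907
  k4 = f(0.240000, -1.063062) = 1.275302
  y ← -1.400000 + (0.24/6)·(k1 + 2k2 + 2k3 + k4) = -1.063681
x=0.240000, y=-1.063681:
  k1 = f(0.240000, -1.063681) = 1.275995
  k2 = f(0.360000, -0.910562) = 1.210341
  k3 = f(0.360000, -0.918440) = 1.219165
  k4 = f(0.480000, -0.771081) = 1.202299
  y ← -1.063681 + (0.24/6)·(k1 + 2k2 + 2k3 + k4) = -0.770189
y(0.48) ≈ -0.7702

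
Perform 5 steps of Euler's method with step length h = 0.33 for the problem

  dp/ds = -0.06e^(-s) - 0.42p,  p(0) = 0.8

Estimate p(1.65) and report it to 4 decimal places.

Euler: p_{n+1} = p_n + h·f(s_n, p_n).
s=0.000000, p=0.800000: f=-0.396000 → p ← 0.800000 + 0.33·(-0.396000) = 0.669320
s=0.330000, p=0.669320: f=-0.324250 → p ← 0.669320 + 0.33·(-0.324250) = 0.562318
s=0.660000, p=0.562318: f=-0.267184 → p ← 0.562318 + 0.33·(-0.267184) = 0.474147
s=0.990000, p=0.474147: f=-0.221436 → p ← 0.474147 + 0.33·(-0.221436) = 0.401073
s=1.320000, p=0.401073: f=-0.184479 → p ← 0.401073 + 0.33·(-0.184479) = 0.340195
p(1.65) ≈ 0.3402

0.3402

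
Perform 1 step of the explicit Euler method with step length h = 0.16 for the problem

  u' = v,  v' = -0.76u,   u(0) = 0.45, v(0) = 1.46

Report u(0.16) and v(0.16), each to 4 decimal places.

0.6836, 1.4053

Euler on (u,v): u_{n+1} = u_n + h·u', v_{n+1} = v_n + h·v'.
0.000000: (0.450000, 1.460000); f=(1.460000, -0.342000) → (0.683600, 1.405280)
(u(0.16), v(0.16)) ≈ (0.6836, 1.4053)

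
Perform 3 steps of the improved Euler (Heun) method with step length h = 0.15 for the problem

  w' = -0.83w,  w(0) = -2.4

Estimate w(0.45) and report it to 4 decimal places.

Heun: k1 = f(t_n, w_n); k2 = f(t_n + h, w_n + h·k1); w_{n+1} = w_n + (h/2)·(k1 + k2).
t=0.000000, w=-2.400000:
  k1 = f(0.000000, -2.400000) = 1.992000
  k2 = f(0.150000, -2.101200) = 1.743996
  w ← -2.400000 + (0.15/2)·(1.992000 + 1.743996) = -2.119800
t=0.150000, w=-2.119800:
  k1 = f(0.150000, -2.119800) = 1.759434
  k2 = f(0.300000, -1.855885) = 1.540385
  w ← -2.119800 + (0.15/2)·(1.759434 + 1.540385) = -1.872314
t=0.300000, w=-1.872314:
  k1 = f(0.300000, -1.872314) = 1.554021
  k2 = f(0.450000, -1.639211) = 1.360545
  w ← -1.872314 + (0.15/2)·(1.554021 + 1.360545) = -1.653721
w(0.45) ≈ -1.6537

-1.6537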